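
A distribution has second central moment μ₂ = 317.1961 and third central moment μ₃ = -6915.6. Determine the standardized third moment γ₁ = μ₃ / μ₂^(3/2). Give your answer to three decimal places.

σ = √μ₂ = √317.1961 = 17.81000
σ³ = μ₂^(3/2) = 5649.26254
γ₁ = μ₃/σ³ = -6915.6 / 5649.26254 ≈ -1.224

-1.224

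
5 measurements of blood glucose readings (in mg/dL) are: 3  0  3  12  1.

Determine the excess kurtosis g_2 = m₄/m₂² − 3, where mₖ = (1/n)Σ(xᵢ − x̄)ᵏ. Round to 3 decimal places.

-0.094

x̄ = 3.8000
Σ(xᵢ − x̄)² = 90.8000 ⇒ m₂ = 18.16000
Σ(xᵢ − x̄)⁴ = 4792.0160 ⇒ m₄ = 958.40320
m₂² = 329.78560
g_2 = m₄/m₂² − 3 = 2.90614 − 3 ≈ -0.094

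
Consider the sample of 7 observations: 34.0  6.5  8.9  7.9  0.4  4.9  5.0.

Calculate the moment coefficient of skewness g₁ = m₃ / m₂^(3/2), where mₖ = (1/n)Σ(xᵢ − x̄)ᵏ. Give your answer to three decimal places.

1.773

x̄ = (34.0 + 6.5 + 8.9 + 7.9 + 0.4 + 4.9 + 5.0) / 7 = 9.6571
deviations (xᵢ − x̄): 24.3429, -3.1571, -0.7571, -1.7571, -9.2571, -4.7571, -4.6571
Σ(xᵢ − x̄)² = 736.2171 ⇒ m₂ = 736.2171/7 = 105.17388
Σ(xᵢ − x̄)³ = 13385.6800 ⇒ m₃ = 13385.6800/7 = 1912.24001
m₂^(3/2) = 105.17388^(1.5) = 1078.60351
g₁ = m₃ / m₂^(3/2) = 1912.24001 / 1078.60351 ≈ 1.773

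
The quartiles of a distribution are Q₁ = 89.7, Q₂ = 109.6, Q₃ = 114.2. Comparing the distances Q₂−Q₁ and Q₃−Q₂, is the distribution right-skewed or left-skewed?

left-skewed

Q₂ − Q₁ = 19.9;  Q₃ − Q₂ = 4.6
Q₂ − Q₁ > Q₃ − Q₂ ⇒ the lower half is more spread out ⇒ left-skewed.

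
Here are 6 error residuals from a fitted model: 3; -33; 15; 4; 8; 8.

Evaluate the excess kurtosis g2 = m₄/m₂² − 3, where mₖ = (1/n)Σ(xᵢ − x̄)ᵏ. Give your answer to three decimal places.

x̄ = 0.8333
Σ(xᵢ − x̄)² = 1462.8333 ⇒ m₂ = 243.80556
Σ(xᵢ − x̄)⁴ = 1356002.1528 ⇒ m₄ = 226000.35880
m₂² = 59441.14892
g2 = m₄/m₂² − 3 = 3.80209 − 3 ≈ 0.802

0.802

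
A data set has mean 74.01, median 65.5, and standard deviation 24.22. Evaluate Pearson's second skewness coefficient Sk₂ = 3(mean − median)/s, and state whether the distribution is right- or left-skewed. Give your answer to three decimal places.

1.054, right-skewed

Sk₂ = 3(74.01 − 65.5) / 24.22 = 3 × 8.5100 / 24.22
    = 25.5300 / 24.22 ≈ 1.054
Sk₂ > 0 ⇒ mean > median ⇒ right-skewed (positive skew).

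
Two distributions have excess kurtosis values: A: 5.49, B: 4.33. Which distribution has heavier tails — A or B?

A

Higher excess kurtosis ⇒ heavier tails relative to the normal distribution.
5.49 vs 4.33: the larger is 5.49, so A has heavier tails.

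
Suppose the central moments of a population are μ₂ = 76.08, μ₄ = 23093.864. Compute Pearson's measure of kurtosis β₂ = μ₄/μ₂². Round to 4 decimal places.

3.9898

μ₂² = 76.08² = 5788.16640
μ₄/μ₂² = 23093.864 / 5788.16640 = 3.98984
β₂ ≈ 3.9898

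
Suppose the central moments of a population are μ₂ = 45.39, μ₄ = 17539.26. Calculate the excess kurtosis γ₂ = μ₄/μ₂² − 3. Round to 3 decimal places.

μ₂² = 45.39² = 2060.25210
μ₄/μ₂² = 17539.26 / 2060.25210 = 8.51316
γ₂ = 8.51316 − 3 ≈ 5.513

5.513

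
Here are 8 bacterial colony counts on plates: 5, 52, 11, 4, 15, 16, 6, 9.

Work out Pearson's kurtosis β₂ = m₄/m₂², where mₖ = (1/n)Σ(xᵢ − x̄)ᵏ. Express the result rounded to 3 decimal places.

5.265

x̄ = 14.7500
Σ(xᵢ − x̄)² = 1723.5000 ⇒ m₂ = 215.43750
Σ(xᵢ − x̄)⁴ = 1954876.4063 ⇒ m₄ = 244359.55078
m₂² = 46413.31641
β₂ = m₄/m₂² = 244359.55078 / 46413.31641 ≈ 5.265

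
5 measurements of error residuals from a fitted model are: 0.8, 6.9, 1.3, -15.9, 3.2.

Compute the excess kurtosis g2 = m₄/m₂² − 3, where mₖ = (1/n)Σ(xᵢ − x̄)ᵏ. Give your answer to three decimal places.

x̄ = -0.7400
Σ(xᵢ − x̄)² = 310.2520 ⇒ m₂ = 62.05040
Σ(xᵢ − x̄)⁴ = 56490.7422 ⇒ m₄ = 11298.14844
m₂² = 3850.25214
g2 = m₄/m₂² − 3 = 2.93439 − 3 ≈ -0.066

-0.066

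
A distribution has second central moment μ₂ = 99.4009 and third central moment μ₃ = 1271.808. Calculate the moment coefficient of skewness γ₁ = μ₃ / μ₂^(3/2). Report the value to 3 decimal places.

1.283

σ = √μ₂ = √99.4009 = 9.97000
σ³ = μ₂^(3/2) = 991.02697
γ₁ = μ₃/σ³ = 1271.808 / 991.02697 ≈ 1.283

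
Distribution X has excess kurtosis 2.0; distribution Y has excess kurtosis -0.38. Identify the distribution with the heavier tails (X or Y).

X

Higher excess kurtosis ⇒ heavier tails relative to the normal distribution.
2.0 vs -0.38: the larger is 2.0, so X has heavier tails. (X is leptokurtic — heavier-than-normal tails; the other is platykurtic.)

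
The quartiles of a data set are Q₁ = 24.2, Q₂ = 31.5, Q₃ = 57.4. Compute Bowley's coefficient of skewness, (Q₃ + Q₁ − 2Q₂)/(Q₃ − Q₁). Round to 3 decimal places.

numerator: Q₃ + Q₁ − 2Q₂ = 57.4 + 24.2 − 2×31.5 = 18.6000
denominator: Q₃ − Q₁ = 57.4 − 24.2 = 33.2000
Bowley skewness = 18.6000 / 33.2000 ≈ 0.560

0.560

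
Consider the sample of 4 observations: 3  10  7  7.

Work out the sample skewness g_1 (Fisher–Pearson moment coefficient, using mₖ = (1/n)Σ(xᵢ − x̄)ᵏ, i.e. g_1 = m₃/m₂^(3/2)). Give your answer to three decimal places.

x̄ = (3 + 10 + 7 + 7) / 4 = 6.7500
deviations (xᵢ − x̄): -3.7500, 3.2500, 0.2500, 0.2500
Σ(xᵢ − x̄)² = 24.7500 ⇒ m₂ = 24.7500/4 = 6.18750
Σ(xᵢ − x̄)³ = -18.3750 ⇒ m₃ = -18.3750/4 = -4.59375
m₂^(3/2) = 6.18750^(1.5) = 15.39121
g_1 = m₃ / m₂^(3/2) = -4.59375 / 15.39121 ≈ -0.298

-0.298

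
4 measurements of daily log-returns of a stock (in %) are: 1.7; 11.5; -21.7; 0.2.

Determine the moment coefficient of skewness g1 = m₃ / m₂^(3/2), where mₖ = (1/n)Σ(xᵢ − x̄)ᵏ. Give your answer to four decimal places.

x̄ = (1.7 + 11.5 - 21.7 + 0.2) / 4 = -2.0750
deviations (xᵢ − x̄): 3.7750, 13.5750, -19.6250, 2.2750
Σ(xᵢ − x̄)² = 588.8475 ⇒ m₂ = 588.8475/4 = 147.21188
Σ(xᵢ − x̄)³ = -4991.2046 ⇒ m₃ = -4991.2046/4 = -1247.80116
m₂^(3/2) = 147.21188^(1.5) = 1786.13494
g1 = m₃ / m₂^(3/2) = -1247.80116 / 1786.13494 ≈ -0.6986

-0.6986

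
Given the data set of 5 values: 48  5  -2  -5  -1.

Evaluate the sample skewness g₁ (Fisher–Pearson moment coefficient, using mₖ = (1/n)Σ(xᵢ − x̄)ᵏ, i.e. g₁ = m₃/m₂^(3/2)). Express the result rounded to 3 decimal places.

1.403

x̄ = (48 + 5 - 2 - 5 - 1) / 5 = 9.0000
deviations (xᵢ − x̄): 39.0000, -4.0000, -11.0000, -14.0000, -10.0000
Σ(xᵢ − x̄)² = 1954.0000 ⇒ m₂ = 1954.0000/5 = 390.80000
Σ(xᵢ − x̄)³ = 54180.0000 ⇒ m₃ = 54180.0000/5 = 10836.00000
m₂^(3/2) = 390.80000^(1.5) = 7725.59314
g₁ = m₃ / m₂^(3/2) = 10836.00000 / 7725.59314 ≈ 1.403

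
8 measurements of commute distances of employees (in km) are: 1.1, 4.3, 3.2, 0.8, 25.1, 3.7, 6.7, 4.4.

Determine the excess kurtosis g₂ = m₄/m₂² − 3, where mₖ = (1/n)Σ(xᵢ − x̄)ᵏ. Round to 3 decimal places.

2.513

x̄ = 6.1625
Σ(xᵢ − x̄)² = 434.7188 ⇒ m₂ = 54.33984
Σ(xᵢ − x̄)⁴ = 130234.0269 ⇒ m₄ = 16279.25337
m₂² = 2952.81862
g₂ = m₄/m₂² − 3 = 5.51312 − 3 ≈ 2.513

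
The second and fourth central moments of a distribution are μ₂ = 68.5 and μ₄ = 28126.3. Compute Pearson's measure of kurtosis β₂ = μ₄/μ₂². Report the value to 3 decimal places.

5.994

μ₂² = 68.5² = 4692.25000
μ₄/μ₂² = 28126.3 / 4692.25000 = 5.99420
β₂ ≈ 5.994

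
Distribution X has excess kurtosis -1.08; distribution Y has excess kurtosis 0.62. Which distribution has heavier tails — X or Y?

Higher excess kurtosis ⇒ heavier tails relative to the normal distribution.
-1.08 vs 0.62: the larger is 0.62, so Y has heavier tails. (Y is leptokurtic — heavier-than-normal tails; the other is platykurtic.)

Y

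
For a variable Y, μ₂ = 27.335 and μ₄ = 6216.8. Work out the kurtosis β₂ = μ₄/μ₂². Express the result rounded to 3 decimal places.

μ₂² = 27.335² = 747.20223
μ₄/μ₂² = 6216.8 / 747.20223 = 8.32010
β₂ ≈ 8.320

8.320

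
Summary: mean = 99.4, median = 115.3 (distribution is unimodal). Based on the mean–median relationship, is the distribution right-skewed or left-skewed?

mean − median = 99.4 − 115.3 = -15.9
mean < median ⇒ the longer tail is on the left ⇒ left-skewed (negatively skewed).

left-skewed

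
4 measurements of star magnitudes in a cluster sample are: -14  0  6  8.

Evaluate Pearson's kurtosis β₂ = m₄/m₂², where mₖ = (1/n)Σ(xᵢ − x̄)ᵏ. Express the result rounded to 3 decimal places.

2.000

x̄ = 0.0000
Σ(xᵢ − x̄)² = 296.0000 ⇒ m₂ = 74.00000
Σ(xᵢ − x̄)⁴ = 43808.0000 ⇒ m₄ = 10952.00000
m₂² = 5476.00000
β₂ = m₄/m₂² = 10952.00000 / 5476.00000 ≈ 2.000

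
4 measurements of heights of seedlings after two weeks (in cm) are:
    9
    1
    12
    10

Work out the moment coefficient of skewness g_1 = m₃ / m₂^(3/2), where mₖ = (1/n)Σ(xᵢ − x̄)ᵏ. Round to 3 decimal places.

-0.922

x̄ = (9 + 1 + 12 + 10) / 4 = 8.0000
deviations (xᵢ − x̄): 1.0000, -7.0000, 4.0000, 2.0000
Σ(xᵢ − x̄)² = 70.0000 ⇒ m₂ = 70.0000/4 = 17.50000
Σ(xᵢ − x̄)³ = -270.0000 ⇒ m₃ = -270.0000/4 = -67.50000
m₂^(3/2) = 17.50000^(1.5) = 73.20775
g_1 = m₃ / m₂^(3/2) = -67.50000 / 73.20775 ≈ -0.922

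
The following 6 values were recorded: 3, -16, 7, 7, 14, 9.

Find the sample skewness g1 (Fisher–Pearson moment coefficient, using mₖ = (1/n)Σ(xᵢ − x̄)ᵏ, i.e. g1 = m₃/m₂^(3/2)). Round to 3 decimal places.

-1.317

x̄ = (3 - 16 + 7 + 7 + 14 + 9) / 6 = 4.0000
deviations (xᵢ − x̄): -1.0000, -20.0000, 3.0000, 3.0000, 10.0000, 5.0000
Σ(xᵢ − x̄)² = 544.0000 ⇒ m₂ = 544.0000/6 = 90.66667
Σ(xᵢ − x̄)³ = -6822.0000 ⇒ m₃ = -6822.0000/6 = -1137.00000
m₂^(3/2) = 90.66667^(1.5) = 863.31935
g1 = m₃ / m₂^(3/2) = -1137.00000 / 863.31935 ≈ -1.317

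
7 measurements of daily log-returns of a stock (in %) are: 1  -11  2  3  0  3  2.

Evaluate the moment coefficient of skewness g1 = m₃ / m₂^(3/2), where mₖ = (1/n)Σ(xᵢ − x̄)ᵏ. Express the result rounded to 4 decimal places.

-1.8515

x̄ = (1 - 11 + 2 + 3 + 0 + 3 + 2) / 7 = 0.0000
deviations (xᵢ − x̄): 1.0000, -11.0000, 2.0000, 3.0000, 0.0000, 3.0000, 2.0000
Σ(xᵢ − x̄)² = 148.0000 ⇒ m₂ = 148.0000/7 = 21.14286
Σ(xᵢ − x̄)³ = -1260.0000 ⇒ m₃ = -1260.0000/7 = -180.00000
m₂^(3/2) = 21.14286^(1.5) = 97.21774
g1 = m₃ / m₂^(3/2) = -180.00000 / 97.21774 ≈ -1.8515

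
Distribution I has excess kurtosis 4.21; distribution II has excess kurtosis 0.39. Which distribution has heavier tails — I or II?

Higher excess kurtosis ⇒ heavier tails relative to the normal distribution.
4.21 vs 0.39: the larger is 4.21, so I has heavier tails.

I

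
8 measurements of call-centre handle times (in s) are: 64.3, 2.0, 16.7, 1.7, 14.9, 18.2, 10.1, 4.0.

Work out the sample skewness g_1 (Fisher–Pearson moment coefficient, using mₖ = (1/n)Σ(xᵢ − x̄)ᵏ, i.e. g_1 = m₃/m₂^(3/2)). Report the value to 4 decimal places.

1.8102

x̄ = (64.3 + 2.0 + 16.7 + 1.7 + 14.9 + 18.2 + 10.1 + 4.0) / 8 = 16.4875
deviations (xᵢ − x̄): 47.8125, -14.4875, 0.2125, -14.7875, -1.5875, 1.7125, -6.3875, -12.4875
Σ(xᵢ − x̄)² = 2916.8288 ⇒ m₂ = 2916.8288/8 = 364.60359
Σ(xᵢ − x̄)³ = 100819.8721 ⇒ m₃ = 100819.8721/8 = 12602.48401
m₂^(3/2) = 364.60359^(1.5) = 6961.95830
g_1 = m₃ / m₂^(3/2) = 12602.48401 / 6961.95830 ≈ 1.8102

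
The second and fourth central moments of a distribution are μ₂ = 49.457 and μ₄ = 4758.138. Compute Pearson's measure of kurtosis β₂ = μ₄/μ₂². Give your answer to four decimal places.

1.9453

μ₂² = 49.457² = 2445.99485
μ₄/μ₂² = 4758.138 / 2445.99485 = 1.94528
β₂ ≈ 1.9453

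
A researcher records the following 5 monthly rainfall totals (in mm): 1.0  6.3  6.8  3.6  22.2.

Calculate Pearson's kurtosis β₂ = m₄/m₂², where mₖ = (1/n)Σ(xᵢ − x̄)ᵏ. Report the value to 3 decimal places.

x̄ = 7.9800
Σ(xᵢ − x̄)² = 274.3280 ⇒ m₂ = 54.86560
Σ(xᵢ − x̄)⁴ = 43639.8603 ⇒ m₄ = 8727.97207
m₂² = 3010.23406
β₂ = m₄/m₂² = 8727.97207 / 3010.23406 ≈ 2.899

2.899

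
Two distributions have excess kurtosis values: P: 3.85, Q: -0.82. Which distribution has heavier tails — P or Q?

Higher excess kurtosis ⇒ heavier tails relative to the normal distribution.
3.85 vs -0.82: the larger is 3.85, so P has heavier tails. (P is leptokurtic — heavier-than-normal tails; the other is platykurtic.)

P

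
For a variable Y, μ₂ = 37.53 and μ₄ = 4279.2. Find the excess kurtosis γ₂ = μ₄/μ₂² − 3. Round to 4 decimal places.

0.0381

μ₂² = 37.53² = 1408.50090
μ₄/μ₂² = 4279.2 / 1408.50090 = 3.03812
γ₂ = 3.03812 − 3 ≈ 0.0381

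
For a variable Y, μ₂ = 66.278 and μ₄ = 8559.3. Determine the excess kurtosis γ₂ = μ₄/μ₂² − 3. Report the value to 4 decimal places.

-1.0515

μ₂² = 66.278² = 4392.77328
μ₄/μ₂² = 8559.3 / 4392.77328 = 1.94850
γ₂ = 1.94850 − 3 ≈ -1.0515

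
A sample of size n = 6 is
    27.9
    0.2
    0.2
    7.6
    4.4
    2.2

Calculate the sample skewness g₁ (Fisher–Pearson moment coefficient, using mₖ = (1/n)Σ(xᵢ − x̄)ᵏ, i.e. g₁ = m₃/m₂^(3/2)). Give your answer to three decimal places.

1.524

x̄ = (27.9 + 0.2 + 0.2 + 7.6 + 4.4 + 2.2) / 6 = 7.0833
deviations (xᵢ − x̄): 20.8167, -6.8833, -6.8833, 0.5167, -2.6833, -4.8833
Σ(xᵢ − x̄)² = 559.4083 ⇒ m₂ = 559.4083/6 = 93.23472
Σ(xᵢ − x̄)³ = 8232.6574 ⇒ m₃ = 8232.6574/6 = 1372.10957
m₂^(3/2) = 93.23472^(1.5) = 900.25703
g₁ = m₃ / m₂^(3/2) = 1372.10957 / 900.25703 ≈ 1.524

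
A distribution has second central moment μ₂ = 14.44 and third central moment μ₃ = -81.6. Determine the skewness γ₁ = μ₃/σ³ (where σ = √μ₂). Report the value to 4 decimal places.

-1.4871

σ = √μ₂ = √14.44 = 3.80000
σ³ = μ₂^(3/2) = 54.87200
γ₁ = μ₃/σ³ = -81.6 / 54.87200 ≈ -1.4871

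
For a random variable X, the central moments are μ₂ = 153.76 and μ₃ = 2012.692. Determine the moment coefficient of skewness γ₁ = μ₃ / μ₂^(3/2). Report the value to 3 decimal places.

σ = √μ₂ = √153.76 = 12.40000
σ³ = μ₂^(3/2) = 1906.62400
γ₁ = μ₃/σ³ = 2012.692 / 1906.62400 ≈ 1.056

1.056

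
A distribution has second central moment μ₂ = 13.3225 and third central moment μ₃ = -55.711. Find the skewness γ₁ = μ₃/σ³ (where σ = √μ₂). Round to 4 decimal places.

-1.1457

σ = √μ₂ = √13.3225 = 3.65000
σ³ = μ₂^(3/2) = 48.62713
γ₁ = μ₃/σ³ = -55.711 / 48.62713 ≈ -1.1457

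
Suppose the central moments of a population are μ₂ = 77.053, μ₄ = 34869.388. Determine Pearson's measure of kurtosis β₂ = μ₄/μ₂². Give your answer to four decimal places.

μ₂² = 77.053² = 5937.16481
μ₄/μ₂² = 34869.388 / 5937.16481 = 5.87307
β₂ ≈ 5.8731

5.8731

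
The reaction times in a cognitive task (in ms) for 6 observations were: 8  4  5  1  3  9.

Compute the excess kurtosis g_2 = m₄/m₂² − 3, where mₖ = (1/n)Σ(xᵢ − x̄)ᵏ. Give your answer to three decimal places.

-1.270

x̄ = 5.0000
Σ(xᵢ − x̄)² = 46.0000 ⇒ m₂ = 7.66667
Σ(xᵢ − x̄)⁴ = 610.0000 ⇒ m₄ = 101.66667
m₂² = 58.77778
g_2 = m₄/m₂² − 3 = 1.72968 − 3 ≈ -1.270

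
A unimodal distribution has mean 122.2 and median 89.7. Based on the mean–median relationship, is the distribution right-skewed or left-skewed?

mean − median = 122.2 − 89.7 = 32.5
mean > median ⇒ the longer tail is on the right ⇒ right-skewed (positively skewed).

right-skewed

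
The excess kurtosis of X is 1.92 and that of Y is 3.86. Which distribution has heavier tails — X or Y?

Y

Higher excess kurtosis ⇒ heavier tails relative to the normal distribution.
1.92 vs 3.86: the larger is 3.86, so Y has heavier tails.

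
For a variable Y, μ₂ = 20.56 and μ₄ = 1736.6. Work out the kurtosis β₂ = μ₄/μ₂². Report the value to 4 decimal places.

μ₂² = 20.56² = 422.71360
μ₄/μ₂² = 1736.6 / 422.71360 = 4.10822
β₂ ≈ 4.1082

4.1082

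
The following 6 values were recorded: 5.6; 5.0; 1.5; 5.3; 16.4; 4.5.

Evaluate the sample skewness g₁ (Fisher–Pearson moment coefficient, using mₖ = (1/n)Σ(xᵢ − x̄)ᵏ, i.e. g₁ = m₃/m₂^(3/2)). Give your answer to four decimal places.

x̄ = (5.6 + 5.0 + 1.5 + 5.3 + 16.4 + 4.5) / 6 = 6.3833
deviations (xᵢ − x̄): -0.7833, -1.3833, -4.8833, -1.0833, 10.0167, -1.8833
Σ(xᵢ − x̄)² = 131.4283 ⇒ m₂ = 131.4283/6 = 21.90472
Σ(xᵢ − x̄)³ = 877.4764 ⇒ m₃ = 877.4764/6 = 146.24607
m₂^(3/2) = 21.90472^(1.5) = 102.51953
g₁ = m₃ / m₂^(3/2) = 146.24607 / 102.51953 ≈ 1.4265

1.4265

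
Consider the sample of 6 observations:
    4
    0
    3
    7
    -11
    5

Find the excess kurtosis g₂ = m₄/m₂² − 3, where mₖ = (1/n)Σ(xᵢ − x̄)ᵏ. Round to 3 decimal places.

x̄ = 1.3333
Σ(xᵢ − x̄)² = 209.3333 ⇒ m₂ = 34.88889
Σ(xᵢ − x̄)⁴ = 24411.1111 ⇒ m₄ = 4068.51852
m₂² = 1217.23457
g₂ = m₄/m₂² − 3 = 3.34243 − 3 ≈ 0.342

0.342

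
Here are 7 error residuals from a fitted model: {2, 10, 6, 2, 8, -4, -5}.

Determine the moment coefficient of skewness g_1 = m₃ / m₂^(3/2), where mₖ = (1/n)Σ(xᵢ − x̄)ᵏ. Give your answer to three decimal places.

-0.184

x̄ = (2 + 10 + 6 + 2 + 8 - 4 - 5) / 7 = 2.7143
deviations (xᵢ − x̄): -0.7143, 7.2857, 3.2857, -0.7143, 5.2857, -6.7143, -7.7143
Σ(xᵢ − x̄)² = 197.4286 ⇒ m₂ = 197.4286/7 = 28.20408
Σ(xᵢ − x̄)³ = -192.6122 ⇒ m₃ = -192.6122/7 = -27.51603
m₂^(3/2) = 28.20408^(1.5) = 149.78487
g_1 = m₃ / m₂^(3/2) = -27.51603 / 149.78487 ≈ -0.184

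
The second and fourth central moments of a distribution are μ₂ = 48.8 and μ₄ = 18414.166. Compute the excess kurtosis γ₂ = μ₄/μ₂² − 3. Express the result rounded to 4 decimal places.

μ₂² = 48.8² = 2381.44000
μ₄/μ₂² = 18414.166 / 2381.44000 = 7.73237
γ₂ = 7.73237 − 3 ≈ 4.7324

4.7324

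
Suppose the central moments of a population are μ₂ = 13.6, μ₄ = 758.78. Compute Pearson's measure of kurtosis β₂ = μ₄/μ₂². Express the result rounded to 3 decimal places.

4.102

μ₂² = 13.6² = 184.96000
μ₄/μ₂² = 758.78 / 184.96000 = 4.10240
β₂ ≈ 4.102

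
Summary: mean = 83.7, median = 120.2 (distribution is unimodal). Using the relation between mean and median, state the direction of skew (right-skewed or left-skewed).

left-skewed

mean − median = 83.7 − 120.2 = -36.5
mean < median ⇒ the longer tail is on the left ⇒ left-skewed (negatively skewed).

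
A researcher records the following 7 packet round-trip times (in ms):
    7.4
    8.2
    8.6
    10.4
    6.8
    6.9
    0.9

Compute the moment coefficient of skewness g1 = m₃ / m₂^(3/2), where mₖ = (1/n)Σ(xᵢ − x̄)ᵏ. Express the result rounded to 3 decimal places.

-1.279

x̄ = (7.4 + 8.2 + 8.6 + 10.4 + 6.8 + 6.9 + 0.9) / 7 = 7.0286
deviations (xᵢ − x̄): 0.3714, 1.1714, 1.5714, 3.3714, -0.2286, -0.1286, -6.1286
Σ(xᵢ − x̄)² = 52.9743 ⇒ m₂ = 52.9743/7 = 7.56776
Σ(xᵢ − x̄)³ = -186.3388 ⇒ m₃ = -186.3388/7 = -26.61983
m₂^(3/2) = 7.56776^(1.5) = 20.81856
g1 = m₃ / m₂^(3/2) = -26.61983 / 20.81856 ≈ -1.279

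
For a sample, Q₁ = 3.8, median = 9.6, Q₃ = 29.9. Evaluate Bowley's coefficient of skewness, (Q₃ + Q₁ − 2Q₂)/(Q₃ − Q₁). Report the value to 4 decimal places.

numerator: Q₃ + Q₁ − 2Q₂ = 29.9 + 3.8 − 2×9.6 = 14.5000
denominator: Q₃ − Q₁ = 29.9 − 3.8 = 26.1000
Bowley skewness = 14.5000 / 26.1000 ≈ 0.5556

0.5556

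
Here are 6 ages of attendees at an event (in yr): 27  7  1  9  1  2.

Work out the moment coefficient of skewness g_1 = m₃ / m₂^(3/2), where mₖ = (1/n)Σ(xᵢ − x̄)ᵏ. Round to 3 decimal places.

1.373

x̄ = (27 + 7 + 1 + 9 + 1 + 2) / 6 = 7.8333
deviations (xᵢ − x̄): 19.1667, -0.8333, -6.8333, 1.1667, -6.8333, -5.8333
Σ(xᵢ − x̄)² = 496.8333 ⇒ m₂ = 496.8333/6 = 82.80556
Σ(xᵢ − x̄)³ = 6205.4444 ⇒ m₃ = 6205.4444/6 = 1034.24074
m₂^(3/2) = 82.80556^(1.5) = 753.51033
g_1 = m₃ / m₂^(3/2) = 1034.24074 / 753.51033 ≈ 1.373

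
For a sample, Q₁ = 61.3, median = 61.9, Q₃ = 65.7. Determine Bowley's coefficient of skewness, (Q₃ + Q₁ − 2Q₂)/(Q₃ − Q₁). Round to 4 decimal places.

0.7273

numerator: Q₃ + Q₁ − 2Q₂ = 65.7 + 61.3 − 2×61.9 = 3.2000
denominator: Q₃ − Q₁ = 65.7 − 61.3 = 4.4000
Bowley skewness = 3.2000 / 4.4000 ≈ 0.7273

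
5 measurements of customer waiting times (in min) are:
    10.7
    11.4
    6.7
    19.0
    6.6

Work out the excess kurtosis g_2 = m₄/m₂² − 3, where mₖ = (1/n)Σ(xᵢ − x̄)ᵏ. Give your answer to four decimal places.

x̄ = 10.8800
Σ(xᵢ − x̄)² = 102.0280 ⇒ m₂ = 20.40560
Σ(xᵢ − x̄)⁴ = 4988.2678 ⇒ m₄ = 997.65356
m₂² = 416.38851
g_2 = m₄/m₂² − 3 = 2.39597 − 3 ≈ -0.6040

-0.6040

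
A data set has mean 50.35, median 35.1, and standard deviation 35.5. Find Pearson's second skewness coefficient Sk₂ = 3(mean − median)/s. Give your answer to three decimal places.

Sk₂ = 3(50.35 − 35.1) / 35.5 = 3 × 15.2500 / 35.5
    = 45.7500 / 35.5 ≈ 1.289

1.289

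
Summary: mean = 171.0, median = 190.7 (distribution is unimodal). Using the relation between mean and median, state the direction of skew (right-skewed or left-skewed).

left-skewed

mean − median = 171.0 − 190.7 = -19.7
mean < median ⇒ the longer tail is on the left ⇒ left-skewed (negatively skewed).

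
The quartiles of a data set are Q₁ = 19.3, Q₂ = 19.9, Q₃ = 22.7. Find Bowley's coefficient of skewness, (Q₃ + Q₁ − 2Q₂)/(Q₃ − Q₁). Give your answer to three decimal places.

numerator: Q₃ + Q₁ − 2Q₂ = 22.7 + 19.3 − 2×19.9 = 2.2000
denominator: Q₃ − Q₁ = 22.7 − 19.3 = 3.4000
Bowley skewness = 2.2000 / 3.4000 ≈ 0.647

0.647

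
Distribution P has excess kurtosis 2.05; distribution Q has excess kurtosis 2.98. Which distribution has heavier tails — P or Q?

Q

Higher excess kurtosis ⇒ heavier tails relative to the normal distribution.
2.05 vs 2.98: the larger is 2.98, so Q has heavier tails.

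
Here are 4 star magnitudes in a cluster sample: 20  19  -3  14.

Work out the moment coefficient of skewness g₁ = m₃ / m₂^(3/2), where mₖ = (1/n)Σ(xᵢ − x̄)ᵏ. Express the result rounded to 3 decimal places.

-0.960

x̄ = (20 + 19 - 3 + 14) / 4 = 12.5000
deviations (xᵢ − x̄): 7.5000, 6.5000, -15.5000, 1.5000
Σ(xᵢ − x̄)² = 341.0000 ⇒ m₂ = 341.0000/4 = 85.25000
Σ(xᵢ − x̄)³ = -3024.0000 ⇒ m₃ = -3024.0000/4 = -756.00000
m₂^(3/2) = 85.25000^(1.5) = 787.12115
g₁ = m₃ / m₂^(3/2) = -756.00000 / 787.12115 ≈ -0.960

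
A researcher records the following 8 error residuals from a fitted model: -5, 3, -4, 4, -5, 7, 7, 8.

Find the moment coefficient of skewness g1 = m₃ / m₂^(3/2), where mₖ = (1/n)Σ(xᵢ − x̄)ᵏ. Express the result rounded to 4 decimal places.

-0.2874

x̄ = (-5 + 3 - 4 + 4 - 5 + 7 + 7 + 8) / 8 = 1.8750
deviations (xᵢ − x̄): -6.8750, 1.1250, -5.8750, 2.1250, -6.8750, 5.1250, 5.1250, 6.1250
Σ(xᵢ − x̄)² = 224.8750 ⇒ m₂ = 224.8750/8 = 28.10938
Σ(xᵢ − x̄)³ = -342.6563 ⇒ m₃ = -342.6563/8 = -42.83203
m₂^(3/2) = 28.10938^(1.5) = 149.03106
g1 = m₃ / m₂^(3/2) = -42.83203 / 149.03106 ≈ -0.2874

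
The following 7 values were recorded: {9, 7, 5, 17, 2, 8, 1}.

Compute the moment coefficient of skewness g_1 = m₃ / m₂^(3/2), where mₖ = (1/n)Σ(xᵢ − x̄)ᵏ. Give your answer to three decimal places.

x̄ = (9 + 7 + 5 + 17 + 2 + 8 + 1) / 7 = 7.0000
deviations (xᵢ − x̄): 2.0000, 0.0000, -2.0000, 10.0000, -5.0000, 1.0000, -6.0000
Σ(xᵢ − x̄)² = 170.0000 ⇒ m₂ = 170.0000/7 = 24.28571
Σ(xᵢ − x̄)³ = 660.0000 ⇒ m₃ = 660.0000/7 = 94.28571
m₂^(3/2) = 24.28571^(1.5) = 119.68131
g_1 = m₃ / m₂^(3/2) = 94.28571 / 119.68131 ≈ 0.788

0.788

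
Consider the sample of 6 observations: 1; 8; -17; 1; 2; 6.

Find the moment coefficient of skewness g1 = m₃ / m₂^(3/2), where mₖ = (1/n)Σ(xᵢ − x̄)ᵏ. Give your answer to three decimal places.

x̄ = (1 + 8 - 17 + 1 + 2 + 6) / 6 = 0.1667
deviations (xᵢ − x̄): 0.8333, 7.8333, -17.1667, 0.8333, 1.8333, 5.8333
Σ(xᵢ − x̄)² = 394.8333 ⇒ m₂ = 394.8333/6 = 65.80556
Σ(xᵢ − x̄)³ = -4372.4444 ⇒ m₃ = -4372.4444/6 = -728.74074
m₂^(3/2) = 65.80556^(1.5) = 533.81877
g1 = m₃ / m₂^(3/2) = -728.74074 / 533.81877 ≈ -1.365

-1.365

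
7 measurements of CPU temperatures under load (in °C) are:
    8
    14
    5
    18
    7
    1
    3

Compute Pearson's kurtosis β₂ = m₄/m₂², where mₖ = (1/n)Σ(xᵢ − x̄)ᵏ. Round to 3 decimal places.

x̄ = 8.0000
Σ(xᵢ − x̄)² = 220.0000 ⇒ m₂ = 31.42857
Σ(xᵢ − x̄)⁴ = 14404.0000 ⇒ m₄ = 2057.71429
m₂² = 987.75510
β₂ = m₄/m₂² = 2057.71429 / 987.75510 ≈ 2.083

2.083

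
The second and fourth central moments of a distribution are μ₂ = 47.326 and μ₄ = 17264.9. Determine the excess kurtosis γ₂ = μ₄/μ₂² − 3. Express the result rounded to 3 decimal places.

4.708

μ₂² = 47.326² = 2239.75028
μ₄/μ₂² = 17264.9 / 2239.75028 = 7.70840
γ₂ = 7.70840 − 3 ≈ 4.708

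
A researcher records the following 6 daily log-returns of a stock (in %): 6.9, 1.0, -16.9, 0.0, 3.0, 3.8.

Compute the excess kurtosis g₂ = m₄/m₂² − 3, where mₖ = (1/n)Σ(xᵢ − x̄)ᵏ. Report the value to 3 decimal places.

0.672

x̄ = -0.3667
Σ(xᵢ − x̄)² = 356.8533 ⇒ m₂ = 59.47556
Σ(xᵢ − x̄)⁴ = 77942.5238 ⇒ m₄ = 12990.42063
m₂² = 3537.34171
g₂ = m₄/m₂² − 3 = 3.67237 − 3 ≈ 0.672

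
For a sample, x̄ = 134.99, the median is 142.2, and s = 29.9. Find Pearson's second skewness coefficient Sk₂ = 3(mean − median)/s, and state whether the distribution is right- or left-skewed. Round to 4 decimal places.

-0.7234, left-skewed

Sk₂ = 3(134.99 − 142.2) / 29.9 = 3 × -7.2100 / 29.9
    = -21.6300 / 29.9 ≈ -0.7234
Sk₂ < 0 ⇒ mean < median ⇒ left-skewed (negative skew).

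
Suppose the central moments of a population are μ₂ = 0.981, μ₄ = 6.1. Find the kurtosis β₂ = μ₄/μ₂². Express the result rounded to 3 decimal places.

6.339

μ₂² = 0.981² = 0.96236
μ₄/μ₂² = 6.1 / 0.96236 = 6.33858
β₂ ≈ 6.339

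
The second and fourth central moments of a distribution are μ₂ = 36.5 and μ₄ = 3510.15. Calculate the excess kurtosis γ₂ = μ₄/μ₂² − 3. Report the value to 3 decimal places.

μ₂² = 36.5² = 1332.25000
μ₄/μ₂² = 3510.15 / 1332.25000 = 2.63475
γ₂ = 2.63475 − 3 ≈ -0.365

-0.365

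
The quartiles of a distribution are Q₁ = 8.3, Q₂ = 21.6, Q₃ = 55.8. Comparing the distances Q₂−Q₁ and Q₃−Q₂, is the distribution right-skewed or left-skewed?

Q₂ − Q₁ = 13.3;  Q₃ − Q₂ = 34.2
Q₃ − Q₂ > Q₂ − Q₁ ⇒ the upper half is more spread out ⇒ right-skewed.

right-skewed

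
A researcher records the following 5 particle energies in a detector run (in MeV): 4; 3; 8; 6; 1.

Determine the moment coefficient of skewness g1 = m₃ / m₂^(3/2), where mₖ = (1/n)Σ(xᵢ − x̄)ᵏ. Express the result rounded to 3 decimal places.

0.122

x̄ = (4 + 3 + 8 + 6 + 1) / 5 = 4.4000
deviations (xᵢ − x̄): -0.4000, -1.4000, 3.6000, 1.6000, -3.4000
Σ(xᵢ − x̄)² = 29.2000 ⇒ m₂ = 29.2000/5 = 5.84000
Σ(xᵢ − x̄)³ = 8.6400 ⇒ m₃ = 8.6400/5 = 1.72800
m₂^(3/2) = 5.84000^(1.5) = 14.11300
g1 = m₃ / m₂^(3/2) = 1.72800 / 14.11300 ≈ 0.122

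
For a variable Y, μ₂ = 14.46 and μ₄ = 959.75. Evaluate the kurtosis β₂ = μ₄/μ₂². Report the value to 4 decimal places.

μ₂² = 14.46² = 209.09160
μ₄/μ₂² = 959.75 / 209.09160 = 4.59009
β₂ ≈ 4.5901

4.5901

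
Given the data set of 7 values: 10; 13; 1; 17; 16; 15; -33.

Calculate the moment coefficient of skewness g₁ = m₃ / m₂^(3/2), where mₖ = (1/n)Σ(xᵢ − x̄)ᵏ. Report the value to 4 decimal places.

-1.6940

x̄ = (10 + 13 + 1 + 17 + 16 + 15 - 33) / 7 = 5.5714
deviations (xᵢ − x̄): 4.4286, 7.4286, -4.5714, 11.4286, 10.4286, 9.4286, -38.5714
Σ(xᵢ − x̄)² = 1911.7143 ⇒ m₂ = 1911.7143/7 = 273.10204
Σ(xᵢ − x̄)³ = -53518.5306 ⇒ m₃ = -53518.5306/7 = -7645.50437
m₂^(3/2) = 273.10204^(1.5) = 4513.22950
g₁ = m₃ / m₂^(3/2) = -7645.50437 / 4513.22950 ≈ -1.6940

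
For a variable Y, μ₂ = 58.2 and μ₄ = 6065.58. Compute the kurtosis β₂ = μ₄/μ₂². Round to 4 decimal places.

μ₂² = 58.2² = 3387.24000
μ₄/μ₂² = 6065.58 / 3387.24000 = 1.79071
β₂ ≈ 1.7907

1.7907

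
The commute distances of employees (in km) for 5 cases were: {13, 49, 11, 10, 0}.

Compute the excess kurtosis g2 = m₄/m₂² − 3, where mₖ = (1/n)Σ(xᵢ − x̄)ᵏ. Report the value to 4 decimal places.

-0.0433

x̄ = 16.6000
Σ(xᵢ − x̄)² = 1413.2000 ⇒ m₂ = 282.64000
Σ(xᵢ − x̄)⁴ = 1180978.2560 ⇒ m₄ = 236195.65120
m₂² = 79885.36960
g2 = m₄/m₂² − 3 = 2.95668 − 3 ≈ -0.0433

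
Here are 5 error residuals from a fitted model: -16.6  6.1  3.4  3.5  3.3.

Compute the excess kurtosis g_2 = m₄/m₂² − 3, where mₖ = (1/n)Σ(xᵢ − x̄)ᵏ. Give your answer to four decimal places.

0.1772

x̄ = -0.0600
Σ(xᵢ − x̄)² = 347.4520 ⇒ m₂ = 69.49040
Σ(xᵢ − x̄)⁴ = 76712.6833 ⇒ m₄ = 15342.53666
m₂² = 4828.91569
g_2 = m₄/m₂² − 3 = 3.17722 − 3 ≈ 0.1772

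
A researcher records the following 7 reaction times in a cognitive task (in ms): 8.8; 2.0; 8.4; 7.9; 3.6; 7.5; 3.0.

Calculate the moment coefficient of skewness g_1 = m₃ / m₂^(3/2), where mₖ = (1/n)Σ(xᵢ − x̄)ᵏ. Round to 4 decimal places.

x̄ = (8.8 + 2.0 + 8.4 + 7.9 + 3.6 + 7.5 + 3.0) / 7 = 5.8857
deviations (xᵢ − x̄): 2.9143, -3.8857, 2.5143, 2.0143, -2.2857, 1.6143, -2.8857
Σ(xᵢ − x̄)² = 50.1286 ⇒ m₂ = 50.1286/7 = 7.16122
Σ(xᵢ − x̄)³ = -41.6166 ⇒ m₃ = -41.6166/7 = -5.94523
m₂^(3/2) = 7.16122^(1.5) = 19.16377
g_1 = m₃ / m₂^(3/2) = -5.94523 / 19.16377 ≈ -0.3102

-0.3102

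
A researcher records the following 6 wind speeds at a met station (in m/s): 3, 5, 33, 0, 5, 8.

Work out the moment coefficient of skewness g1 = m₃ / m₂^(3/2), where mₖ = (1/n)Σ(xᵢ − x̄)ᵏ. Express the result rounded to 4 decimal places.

x̄ = (3 + 5 + 33 + 0 + 5 + 8) / 6 = 9.0000
deviations (xᵢ − x̄): -6.0000, -4.0000, 24.0000, -9.0000, -4.0000, -1.0000
Σ(xᵢ − x̄)² = 726.0000 ⇒ m₂ = 726.0000/6 = 121.00000
Σ(xᵢ − x̄)³ = 12750.0000 ⇒ m₃ = 12750.0000/6 = 2125.00000
m₂^(3/2) = 121.00000^(1.5) = 1331.00000
g1 = m₃ / m₂^(3/2) = 2125.00000 / 1331.00000 ≈ 1.5965

1.5965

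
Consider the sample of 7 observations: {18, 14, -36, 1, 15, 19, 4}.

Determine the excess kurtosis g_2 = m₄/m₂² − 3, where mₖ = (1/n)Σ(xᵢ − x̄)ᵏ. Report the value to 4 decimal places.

x̄ = 5.0000
Σ(xᵢ − x̄)² = 2244.0000 ⇒ m₂ = 320.57143
Σ(xᵢ − x̄)⁴ = 2909556.0000 ⇒ m₄ = 415650.85714
m₂² = 102766.04082
g_2 = m₄/m₂² − 3 = 4.04463 − 3 ≈ 1.0446

1.0446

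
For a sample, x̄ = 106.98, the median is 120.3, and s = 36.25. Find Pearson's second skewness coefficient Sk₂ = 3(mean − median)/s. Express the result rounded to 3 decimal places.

Sk₂ = 3(106.98 − 120.3) / 36.25 = 3 × -13.3200 / 36.25
    = -39.9600 / 36.25 ≈ -1.102

-1.102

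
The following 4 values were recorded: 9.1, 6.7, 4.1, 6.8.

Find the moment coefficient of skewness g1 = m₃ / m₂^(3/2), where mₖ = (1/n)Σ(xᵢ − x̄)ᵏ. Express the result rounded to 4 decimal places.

x̄ = (9.1 + 6.7 + 4.1 + 6.8) / 4 = 6.6750
deviations (xᵢ − x̄): 2.4250, 0.0250, -2.5750, 0.1250
Σ(xᵢ − x̄)² = 12.5275 ⇒ m₂ = 12.5275/4 = 3.13188
Σ(xᵢ − x̄)³ = -2.8114 ⇒ m₃ = -2.8114/4 = -0.70284
m₂^(3/2) = 3.13188^(1.5) = 5.54251
g1 = m₃ / m₂^(3/2) = -0.70284 / 5.54251 ≈ -0.1268

-0.1268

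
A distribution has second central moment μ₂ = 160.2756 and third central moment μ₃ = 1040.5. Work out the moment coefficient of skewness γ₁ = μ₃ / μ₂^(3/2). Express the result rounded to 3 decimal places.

0.513

σ = √μ₂ = √160.2756 = 12.66000
σ³ = μ₂^(3/2) = 2029.08910
γ₁ = μ₃/σ³ = 1040.5 / 2029.08910 ≈ 0.513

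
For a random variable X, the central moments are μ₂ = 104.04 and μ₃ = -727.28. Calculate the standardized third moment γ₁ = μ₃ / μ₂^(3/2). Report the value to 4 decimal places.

-0.6853

σ = √μ₂ = √104.04 = 10.20000
σ³ = μ₂^(3/2) = 1061.20800
γ₁ = μ₃/σ³ = -727.28 / 1061.20800 ≈ -0.6853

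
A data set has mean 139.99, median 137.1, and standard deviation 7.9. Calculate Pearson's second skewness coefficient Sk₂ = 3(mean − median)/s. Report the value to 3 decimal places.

1.097

Sk₂ = 3(139.99 − 137.1) / 7.9 = 3 × 2.8900 / 7.9
    = 8.6700 / 7.9 ≈ 1.097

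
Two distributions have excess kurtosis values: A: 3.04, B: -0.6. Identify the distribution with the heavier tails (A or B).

Higher excess kurtosis ⇒ heavier tails relative to the normal distribution.
3.04 vs -0.6: the larger is 3.04, so A has heavier tails. (A is leptokurtic — heavier-than-normal tails; the other is platykurtic.)

A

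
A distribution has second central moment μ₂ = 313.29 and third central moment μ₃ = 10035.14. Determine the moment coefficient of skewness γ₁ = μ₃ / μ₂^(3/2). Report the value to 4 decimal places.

1.8097

σ = √μ₂ = √313.29 = 17.70000
σ³ = μ₂^(3/2) = 5545.23300
γ₁ = μ₃/σ³ = 10035.14 / 5545.23300 ≈ 1.8097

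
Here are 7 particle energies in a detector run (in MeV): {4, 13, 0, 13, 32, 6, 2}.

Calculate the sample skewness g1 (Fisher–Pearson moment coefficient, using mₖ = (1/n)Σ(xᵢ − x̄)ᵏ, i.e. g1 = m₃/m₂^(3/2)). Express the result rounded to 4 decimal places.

x̄ = (4 + 13 + 0 + 13 + 32 + 6 + 2) / 7 = 10.0000
deviations (xᵢ − x̄): -6.0000, 3.0000, -10.0000, 3.0000, 22.0000, -4.0000, -8.0000
Σ(xᵢ − x̄)² = 718.0000 ⇒ m₂ = 718.0000/7 = 102.57143
Σ(xᵢ − x̄)³ = 8910.0000 ⇒ m₃ = 8910.0000/7 = 1272.85714
m₂^(3/2) = 102.57143^(1.5) = 1038.81834
g1 = m₃ / m₂^(3/2) = 1272.85714 / 1038.81834 ≈ 1.2253

1.2253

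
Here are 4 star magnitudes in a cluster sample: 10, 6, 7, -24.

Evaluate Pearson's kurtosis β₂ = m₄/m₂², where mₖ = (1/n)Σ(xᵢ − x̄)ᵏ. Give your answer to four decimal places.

2.3050

x̄ = -0.2500
Σ(xᵢ − x̄)² = 760.7500 ⇒ m₂ = 190.18750
Σ(xᵢ − x̄)⁴ = 333493.3281 ⇒ m₄ = 83373.33203
m₂² = 36171.28516
β₂ = m₄/m₂² = 83373.33203 / 36171.28516 ≈ 2.3050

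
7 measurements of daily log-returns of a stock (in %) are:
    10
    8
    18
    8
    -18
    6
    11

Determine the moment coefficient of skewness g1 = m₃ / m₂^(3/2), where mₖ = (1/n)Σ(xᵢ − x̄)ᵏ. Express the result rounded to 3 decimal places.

x̄ = (10 + 8 + 18 + 8 - 18 + 6 + 11) / 7 = 6.1429
deviations (xᵢ − x̄): 3.8571, 1.8571, 11.8571, 1.8571, -24.1429, -0.1429, 4.8571
Σ(xᵢ − x̄)² = 768.8571 ⇒ m₂ = 768.8571/7 = 109.83673
Σ(xᵢ − x̄)³ = -12220.5306 ⇒ m₃ = -12220.5306/7 = -1745.79009
m₂^(3/2) = 109.83673^(1.5) = 1151.12217
g1 = m₃ / m₂^(3/2) = -1745.79009 / 1151.12217 ≈ -1.517

-1.517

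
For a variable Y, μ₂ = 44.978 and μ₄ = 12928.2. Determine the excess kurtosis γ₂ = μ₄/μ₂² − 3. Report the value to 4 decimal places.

μ₂² = 44.978² = 2023.02048
μ₄/μ₂² = 12928.2 / 2023.02048 = 6.39054
γ₂ = 6.39054 − 3 ≈ 3.3905

3.3905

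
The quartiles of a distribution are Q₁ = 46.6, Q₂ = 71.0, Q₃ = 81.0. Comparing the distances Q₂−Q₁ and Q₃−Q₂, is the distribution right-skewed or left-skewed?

Q₂ − Q₁ = 24.4;  Q₃ − Q₂ = 10.0
Q₂ − Q₁ > Q₃ − Q₂ ⇒ the lower half is more spread out ⇒ left-skewed.

left-skewed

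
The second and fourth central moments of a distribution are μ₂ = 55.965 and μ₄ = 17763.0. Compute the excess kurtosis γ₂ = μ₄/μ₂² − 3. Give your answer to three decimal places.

2.671

μ₂² = 55.965² = 3132.08123
μ₄/μ₂² = 17763.0 / 3132.08123 = 5.67131
γ₂ = 5.67131 − 3 ≈ 2.671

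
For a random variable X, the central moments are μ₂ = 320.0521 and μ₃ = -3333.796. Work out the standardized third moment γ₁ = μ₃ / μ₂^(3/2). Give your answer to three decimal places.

-0.582

σ = √μ₂ = √320.0521 = 17.89000
σ³ = μ₂^(3/2) = 5725.73207
γ₁ = μ₃/σ³ = -3333.796 / 5725.73207 ≈ -0.582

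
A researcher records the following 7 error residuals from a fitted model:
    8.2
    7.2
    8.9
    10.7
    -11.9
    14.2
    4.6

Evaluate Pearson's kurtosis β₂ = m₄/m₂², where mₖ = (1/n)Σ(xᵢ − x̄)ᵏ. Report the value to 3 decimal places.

x̄ = 5.9857
Σ(xᵢ − x̄)² = 426.3886 ⇒ m₂ = 60.91265
Σ(xᵢ − x̄)⁴ = 107483.9947 ⇒ m₄ = 15354.85639
m₂² = 3710.35130
β₂ = m₄/m₂² = 15354.85639 / 3710.35130 ≈ 4.138

4.138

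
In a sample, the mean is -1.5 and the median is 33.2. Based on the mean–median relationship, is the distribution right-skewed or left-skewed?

mean − median = -1.5 − 33.2 = -34.7
mean < median ⇒ the longer tail is on the left ⇒ left-skewed (negatively skewed).

left-skewed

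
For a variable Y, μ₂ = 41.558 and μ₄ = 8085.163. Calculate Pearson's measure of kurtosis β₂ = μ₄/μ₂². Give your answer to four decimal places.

μ₂² = 41.558² = 1727.06736
μ₄/μ₂² = 8085.163 / 1727.06736 = 4.68144
β₂ ≈ 4.6814

4.6814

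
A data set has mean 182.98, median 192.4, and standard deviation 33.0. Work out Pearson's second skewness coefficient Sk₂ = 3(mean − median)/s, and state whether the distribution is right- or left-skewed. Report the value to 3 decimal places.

Sk₂ = 3(182.98 − 192.4) / 33.0 = 3 × -9.4200 / 33.0
    = -28.2600 / 33.0 ≈ -0.856
Sk₂ < 0 ⇒ mean < median ⇒ left-skewed (negative skew).

-0.856, left-skewed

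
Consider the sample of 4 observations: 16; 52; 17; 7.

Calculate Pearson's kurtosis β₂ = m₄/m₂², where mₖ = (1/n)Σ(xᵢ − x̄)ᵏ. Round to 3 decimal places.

x̄ = 23.0000
Σ(xᵢ − x̄)² = 1182.0000 ⇒ m₂ = 295.50000
Σ(xᵢ − x̄)⁴ = 776514.0000 ⇒ m₄ = 194128.50000
m₂² = 87320.25000
β₂ = m₄/m₂² = 194128.50000 / 87320.25000 ≈ 2.223

2.223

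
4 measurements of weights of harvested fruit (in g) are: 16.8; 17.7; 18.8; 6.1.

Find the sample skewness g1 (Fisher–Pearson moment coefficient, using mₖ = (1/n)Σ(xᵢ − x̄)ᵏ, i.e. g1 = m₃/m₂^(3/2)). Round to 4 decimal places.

-1.0880

x̄ = (16.8 + 17.7 + 18.8 + 6.1) / 4 = 14.8500
deviations (xᵢ − x̄): 1.9500, 2.8500, 3.9500, -8.7500
Σ(xᵢ − x̄)² = 104.0900 ⇒ m₂ = 104.0900/4 = 26.02250
Σ(xᵢ − x̄)³ = -577.7280 ⇒ m₃ = -577.7280/4 = -144.43200
m₂^(3/2) = 26.02250^(1.5) = 132.74664
g1 = m₃ / m₂^(3/2) = -144.43200 / 132.74664 ≈ -1.0880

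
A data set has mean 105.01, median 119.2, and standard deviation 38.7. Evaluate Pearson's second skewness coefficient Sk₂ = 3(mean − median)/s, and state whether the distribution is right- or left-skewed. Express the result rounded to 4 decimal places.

-1.1000, left-skewed

Sk₂ = 3(105.01 − 119.2) / 38.7 = 3 × -14.1900 / 38.7
    = -42.5700 / 38.7 ≈ -1.1000
Sk₂ < 0 ⇒ mean < median ⇒ left-skewed (negative skew).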